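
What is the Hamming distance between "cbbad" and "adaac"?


Comparing "cbbad" and "adaac" position by position:
  Position 0: 'c' vs 'a' => differ
  Position 1: 'b' vs 'd' => differ
  Position 2: 'b' vs 'a' => differ
  Position 3: 'a' vs 'a' => same
  Position 4: 'd' vs 'c' => differ
Total differences (Hamming distance): 4

4


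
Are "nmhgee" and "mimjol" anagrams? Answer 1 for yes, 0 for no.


Strings: "nmhgee", "mimjol"
Sorted first:  eeghmn
Sorted second: ijlmmo
Differ at position 0: 'e' vs 'i' => not anagrams

0


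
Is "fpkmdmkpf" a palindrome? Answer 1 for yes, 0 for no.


Input: fpkmdmkpf
Reversed: fpkmdmkpf
  Compare pos 0 ('f') with pos 8 ('f'): match
  Compare pos 1 ('p') with pos 7 ('p'): match
  Compare pos 2 ('k') with pos 6 ('k'): match
  Compare pos 3 ('m') with pos 5 ('m'): match
Result: palindrome

1


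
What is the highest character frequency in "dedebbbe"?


Input: dedebbbe
Character counts:
  'b': 3
  'd': 2
  'e': 3
Maximum frequency: 3

3


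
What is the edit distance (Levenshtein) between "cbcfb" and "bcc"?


Computing edit distance: "cbcfb" -> "bcc"
DP table:
           b    c    c
      0    1    2    3
  c   1    1    1    2
  b   2    1    2    2
  c   3    2    1    2
  f   4    3    2    2
  b   5    4    3    3
Edit distance = dp[5][3] = 3

3


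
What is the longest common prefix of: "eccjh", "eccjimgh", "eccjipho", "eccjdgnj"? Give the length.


Words: eccjh, eccjimgh, eccjipho, eccjdgnj
  Position 0: all 'e' => match
  Position 1: all 'c' => match
  Position 2: all 'c' => match
  Position 3: all 'j' => match
  Position 4: ('h', 'i', 'i', 'd') => mismatch, stop
LCP = "eccj" (length 4)

4


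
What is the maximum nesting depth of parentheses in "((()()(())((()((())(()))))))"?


Input: "((()()(())((()((())(()))))))"
Tracking depth:
  Position 0 '(': depth becomes 1
  Position 1 '(': depth becomes 2
  Position 2 '(': depth becomes 3
  Position 3 ')': depth becomes 2
  Position 4 '(': depth becomes 3
  Position 5 ')': depth becomes 2
  Position 6 '(': depth becomes 3
  Position 7 '(': depth becomes 4
  Position 8 ')': depth becomes 3
  Position 9 ')': depth becomes 2
  Position 10 '(': depth becomes 3
  Position 11 '(': depth becomes 4
  Position 12 '(': depth becomes 5
  Position 13 ')': depth becomes 4
  Position 14 '(': depth becomes 5
  Position 15 '(': depth becomes 6
  Position 16 '(': depth becomes 7
  Position 17 ')': depth becomes 6
  Position 18 ')': depth becomes 5
  Position 19 '(': depth becomes 6
  Position 20 '(': depth becomes 7
  Position 21 ')': depth becomes 6
  Position 22 ')': depth becomes 5
  Position 23 ')': depth becomes 4
  Position 24 ')': depth becomes 3
  Position 25 ')': depth becomes 2
  Position 26 ')': depth becomes 1
  Position 27 ')': depth becomes 0
Maximum depth reached: 7

7


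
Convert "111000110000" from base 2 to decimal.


Input: "111000110000" in base 2
Positional expansion:
  Digit '1' (value 1) x 2^11 = 2048
  Digit '1' (value 1) x 2^10 = 1024
  Digit '1' (value 1) x 2^9 = 512
  Digit '0' (value 0) x 2^8 = 0
  Digit '0' (value 0) x 2^7 = 0
  Digit '0' (value 0) x 2^6 = 0
  Digit '1' (value 1) x 2^5 = 32
  Digit '1' (value 1) x 2^4 = 16
  Digit '0' (value 0) x 2^3 = 0
  Digit '0' (value 0) x 2^2 = 0
  Digit '0' (value 0) x 2^1 = 0
  Digit '0' (value 0) x 2^0 = 0
Sum = 3632

3632


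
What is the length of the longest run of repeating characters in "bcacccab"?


Input: "bcacccab"
Scanning for longest run:
  Position 1 ('c'): new char, reset run to 1
  Position 2 ('a'): new char, reset run to 1
  Position 3 ('c'): new char, reset run to 1
  Position 4 ('c'): continues run of 'c', length=2
  Position 5 ('c'): continues run of 'c', length=3
  Position 6 ('a'): new char, reset run to 1
  Position 7 ('b'): new char, reset run to 1
Longest run: 'c' with length 3

3


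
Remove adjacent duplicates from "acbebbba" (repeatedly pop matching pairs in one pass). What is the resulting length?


Input: acbebbba
Stack-based adjacent duplicate removal:
  Read 'a': push. Stack: a
  Read 'c': push. Stack: ac
  Read 'b': push. Stack: acb
  Read 'e': push. Stack: acbe
  Read 'b': push. Stack: acbeb
  Read 'b': matches stack top 'b' => pop. Stack: acbe
  Read 'b': push. Stack: acbeb
  Read 'a': push. Stack: acbeba
Final stack: "acbeba" (length 6)

6


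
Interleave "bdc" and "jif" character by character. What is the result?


Interleaving "bdc" and "jif":
  Position 0: 'b' from first, 'j' from second => "bj"
  Position 1: 'd' from first, 'i' from second => "di"
  Position 2: 'c' from first, 'f' from second => "cf"
Result: bjdicf

bjdicf


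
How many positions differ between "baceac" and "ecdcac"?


Comparing "baceac" and "ecdcac" position by position:
  Position 0: 'b' vs 'e' => DIFFER
  Position 1: 'a' vs 'c' => DIFFER
  Position 2: 'c' vs 'd' => DIFFER
  Position 3: 'e' vs 'c' => DIFFER
  Position 4: 'a' vs 'a' => same
  Position 5: 'c' vs 'c' => same
Positions that differ: 4

4


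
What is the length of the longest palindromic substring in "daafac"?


Input: "daafac"
Checking substrings for palindromes:
  [2:5] "afa" (len 3) => palindrome
  [1:3] "aa" (len 2) => palindrome
Longest palindromic substring: "afa" with length 3

3


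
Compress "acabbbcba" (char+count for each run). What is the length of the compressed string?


Input: acabbbcba
Runs:
  'a' x 1 => "a1"
  'c' x 1 => "c1"
  'a' x 1 => "a1"
  'b' x 3 => "b3"
  'c' x 1 => "c1"
  'b' x 1 => "b1"
  'a' x 1 => "a1"
Compressed: "a1c1a1b3c1b1a1"
Compressed length: 14

14


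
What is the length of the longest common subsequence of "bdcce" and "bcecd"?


LCS of "bdcce" and "bcecd"
DP table:
           b    c    e    c    d
      0    0    0    0    0    0
  b   0    1    1    1    1    1
  d   0    1    1    1    1    2
  c   0    1    2    2    2    2
  c   0    1    2    2    3    3
  e   0    1    2    3    3    3
LCS length = dp[5][5] = 3

3


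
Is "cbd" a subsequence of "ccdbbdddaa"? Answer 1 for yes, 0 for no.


Check if "cbd" is a subsequence of "ccdbbdddaa"
Greedy scan:
  Position 0 ('c'): matches sub[0] = 'c'
  Position 1 ('c'): no match needed
  Position 2 ('d'): no match needed
  Position 3 ('b'): matches sub[1] = 'b'
  Position 4 ('b'): no match needed
  Position 5 ('d'): matches sub[2] = 'd'
  Position 6 ('d'): no match needed
  Position 7 ('d'): no match needed
  Position 8 ('a'): no match needed
  Position 9 ('a'): no match needed
All 3 characters matched => is a subsequence

1


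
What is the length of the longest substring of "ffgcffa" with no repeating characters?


Input: "ffgcffa"
Sliding window (track last position of each char):
  Position 0 ('f'): window [0,0] length 1 -- new best
  Position 1 ('f'): repeat (last at 0), move window start to 1
  Position 1 ('f'): window [1,1] length 1
  Position 2 ('g'): window [1,2] length 2 -- new best
  Position 3 ('c'): window [1,3] length 3 -- new best
  Position 4 ('f'): repeat (last at 1), move window start to 2
  Position 4 ('f'): window [2,4] length 3
  Position 5 ('f'): repeat (last at 4), move window start to 5
  Position 5 ('f'): window [5,5] length 1
  Position 6 ('a'): window [5,6] length 2
Longest substring with no repeats: "fgc" with length 3

3


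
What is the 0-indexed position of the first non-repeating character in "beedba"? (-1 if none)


Input: beedba
Character frequencies:
  'a': 1
  'b': 2
  'd': 1
  'e': 2
Scanning left to right for freq == 1:
  Position 0 ('b'): freq=2, skip
  Position 1 ('e'): freq=2, skip
  Position 2 ('e'): freq=2, skip
  Position 3 ('d'): unique! => answer = 3

3


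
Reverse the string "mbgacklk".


Input: mbgacklk
Reading characters right to left:
  Position 7: 'k'
  Position 6: 'l'
  Position 5: 'k'
  Position 4: 'c'
  Position 3: 'a'
  Position 2: 'g'
  Position 1: 'b'
  Position 0: 'm'
Reversed: klkcagbm

klkcagbm


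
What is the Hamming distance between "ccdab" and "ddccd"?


Comparing "ccdab" and "ddccd" position by position:
  Position 0: 'c' vs 'd' => differ
  Position 1: 'c' vs 'd' => differ
  Position 2: 'd' vs 'c' => differ
  Position 3: 'a' vs 'c' => differ
  Position 4: 'b' vs 'd' => differ
Total differences (Hamming distance): 5

5


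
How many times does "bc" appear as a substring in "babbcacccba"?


Searching for "bc" in "babbcacccba"
Scanning each position:
  Position 0: "ba" => no
  Position 1: "ab" => no
  Position 2: "bb" => no
  Position 3: "bc" => MATCH
  Position 4: "ca" => no
  Position 5: "ac" => no
  Position 6: "cc" => no
  Position 7: "cc" => no
  Position 8: "cb" => no
  Position 9: "ba" => no
Total occurrences: 1

1


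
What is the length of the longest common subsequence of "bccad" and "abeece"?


LCS of "bccad" and "abeece"
DP table:
           a    b    e    e    c    e
      0    0    0    0    0    0    0
  b   0    0    1    1    1    1    1
  c   0    0    1    1    1    2    2
  c   0    0    1    1    1    2    2
  a   0    1    1    1    1    2    2
  d   0    1    1    1    1    2    2
LCS length = dp[5][6] = 2

2


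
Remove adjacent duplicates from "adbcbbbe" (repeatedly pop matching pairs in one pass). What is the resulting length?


Input: adbcbbbe
Stack-based adjacent duplicate removal:
  Read 'a': push. Stack: a
  Read 'd': push. Stack: ad
  Read 'b': push. Stack: adb
  Read 'c': push. Stack: adbc
  Read 'b': push. Stack: adbcb
  Read 'b': matches stack top 'b' => pop. Stack: adbc
  Read 'b': push. Stack: adbcb
  Read 'e': push. Stack: adbcbe
Final stack: "adbcbe" (length 6)

6


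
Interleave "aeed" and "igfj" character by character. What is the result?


Interleaving "aeed" and "igfj":
  Position 0: 'a' from first, 'i' from second => "ai"
  Position 1: 'e' from first, 'g' from second => "eg"
  Position 2: 'e' from first, 'f' from second => "ef"
  Position 3: 'd' from first, 'j' from second => "dj"
Result: aiegefdj

aiegefdj


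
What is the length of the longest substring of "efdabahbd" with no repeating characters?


Input: "efdabahbd"
Sliding window (track last position of each char):
  Position 0 ('e'): window [0,0] length 1 -- new best
  Position 1 ('f'): window [0,1] length 2 -- new best
  Position 2 ('d'): window [0,2] length 3 -- new best
  Position 3 ('a'): window [0,3] length 4 -- new best
  Position 4 ('b'): window [0,4] length 5 -- new best
  Position 5 ('a'): repeat (last at 3), move window start to 4
  Position 5 ('a'): window [4,5] length 2
  Position 6 ('h'): window [4,6] length 3
  Position 7 ('b'): repeat (last at 4), move window start to 5
  Position 7 ('b'): window [5,7] length 3
  Position 8 ('d'): window [5,8] length 4
Longest substring with no repeats: "efdab" with length 5

5


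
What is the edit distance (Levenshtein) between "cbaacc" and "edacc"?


Computing edit distance: "cbaacc" -> "edacc"
DP table:
           e    d    a    c    c
      0    1    2    3    4    5
  c   1    1    2    3    3    4
  b   2    2    2    3    4    4
  a   3    3    3    2    3    4
  a   4    4    4    3    3    4
  c   5    5    5    4    3    3
  c   6    6    6    5    4    3
Edit distance = dp[6][5] = 3

3


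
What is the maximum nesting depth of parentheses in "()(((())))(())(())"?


Input: "()(((())))(())(())"
Tracking depth:
  Position 0 '(': depth becomes 1
  Position 1 ')': depth becomes 0
  Position 2 '(': depth becomes 1
  Position 3 '(': depth becomes 2
  Position 4 '(': depth becomes 3
  Position 5 '(': depth becomes 4
  Position 6 ')': depth becomes 3
  Position 7 ')': depth becomes 2
  Position 8 ')': depth becomes 1
  Position 9 ')': depth becomes 0
  Position 10 '(': depth becomes 1
  Position 11 '(': depth becomes 2
  Position 12 ')': depth becomes 1
  Position 13 ')': depth becomes 0
  Position 14 '(': depth becomes 1
  Position 15 '(': depth becomes 2
  Position 16 ')': depth becomes 1
  Position 17 ')': depth becomes 0
Maximum depth reached: 4

4


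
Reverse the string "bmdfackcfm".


Input: bmdfackcfm
Reading characters right to left:
  Position 9: 'm'
  Position 8: 'f'
  Position 7: 'c'
  Position 6: 'k'
  Position 5: 'c'
  Position 4: 'a'
  Position 3: 'f'
  Position 2: 'd'
  Position 1: 'm'
  Position 0: 'b'
Reversed: mfckcafdmb

mfckcafdmb


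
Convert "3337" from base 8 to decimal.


Input: "3337" in base 8
Positional expansion:
  Digit '3' (value 3) x 8^3 = 1536
  Digit '3' (value 3) x 8^2 = 192
  Digit '3' (value 3) x 8^1 = 24
  Digit '7' (value 7) x 8^0 = 7
Sum = 1759

1759


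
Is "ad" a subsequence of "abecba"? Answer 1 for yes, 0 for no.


Check if "ad" is a subsequence of "abecba"
Greedy scan:
  Position 0 ('a'): matches sub[0] = 'a'
  Position 1 ('b'): no match needed
  Position 2 ('e'): no match needed
  Position 3 ('c'): no match needed
  Position 4 ('b'): no match needed
  Position 5 ('a'): no match needed
Only matched 1/2 characters => not a subsequence

0


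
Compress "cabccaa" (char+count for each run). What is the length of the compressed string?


Input: cabccaa
Runs:
  'c' x 1 => "c1"
  'a' x 1 => "a1"
  'b' x 1 => "b1"
  'c' x 2 => "c2"
  'a' x 2 => "a2"
Compressed: "c1a1b1c2a2"
Compressed length: 10

10


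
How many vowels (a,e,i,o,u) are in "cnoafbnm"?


Input: cnoafbnm
Checking each character:
  'c' at position 0: consonant
  'n' at position 1: consonant
  'o' at position 2: vowel (running total: 1)
  'a' at position 3: vowel (running total: 2)
  'f' at position 4: consonant
  'b' at position 5: consonant
  'n' at position 6: consonant
  'm' at position 7: consonant
Total vowels: 2

2


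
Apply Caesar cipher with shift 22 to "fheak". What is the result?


Caesar cipher: shift "fheak" by 22
  'f' (pos 5) + 22 = pos 1 = 'b'
  'h' (pos 7) + 22 = pos 3 = 'd'
  'e' (pos 4) + 22 = pos 0 = 'a'
  'a' (pos 0) + 22 = pos 22 = 'w'
  'k' (pos 10) + 22 = pos 6 = 'g'
Result: bdawg

bdawg


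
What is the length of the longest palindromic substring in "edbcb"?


Input: "edbcb"
Checking substrings for palindromes:
  [2:5] "bcb" (len 3) => palindrome
Longest palindromic substring: "bcb" with length 3

3


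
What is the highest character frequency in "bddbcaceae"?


Input: bddbcaceae
Character counts:
  'a': 2
  'b': 2
  'c': 2
  'd': 2
  'e': 2
Maximum frequency: 2

2


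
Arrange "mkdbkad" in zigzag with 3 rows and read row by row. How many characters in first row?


Zigzag "mkdbkad" into 3 rows:
Placing characters:
  'm' => row 0
  'k' => row 1
  'd' => row 2
  'b' => row 1
  'k' => row 0
  'a' => row 1
  'd' => row 2
Rows:
  Row 0: "mk"
  Row 1: "kba"
  Row 2: "dd"
First row length: 2

2


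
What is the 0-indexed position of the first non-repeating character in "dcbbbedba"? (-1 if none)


Input: dcbbbedba
Character frequencies:
  'a': 1
  'b': 4
  'c': 1
  'd': 2
  'e': 1
Scanning left to right for freq == 1:
  Position 0 ('d'): freq=2, skip
  Position 1 ('c'): unique! => answer = 1

1


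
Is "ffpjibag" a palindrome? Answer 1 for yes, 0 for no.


Input: ffpjibag
Reversed: gabijpff
  Compare pos 0 ('f') with pos 7 ('g'): MISMATCH
  Compare pos 1 ('f') with pos 6 ('a'): MISMATCH
  Compare pos 2 ('p') with pos 5 ('b'): MISMATCH
  Compare pos 3 ('j') with pos 4 ('i'): MISMATCH
Result: not a palindrome

0


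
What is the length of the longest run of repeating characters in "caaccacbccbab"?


Input: "caaccacbccbab"
Scanning for longest run:
  Position 1 ('a'): new char, reset run to 1
  Position 2 ('a'): continues run of 'a', length=2
  Position 3 ('c'): new char, reset run to 1
  Position 4 ('c'): continues run of 'c', length=2
  Position 5 ('a'): new char, reset run to 1
  Position 6 ('c'): new char, reset run to 1
  Position 7 ('b'): new char, reset run to 1
  Position 8 ('c'): new char, reset run to 1
  Position 9 ('c'): continues run of 'c', length=2
  Position 10 ('b'): new char, reset run to 1
  Position 11 ('a'): new char, reset run to 1
  Position 12 ('b'): new char, reset run to 1
Longest run: 'a' with length 2

2


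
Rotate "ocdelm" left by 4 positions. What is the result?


Input: "ocdelm", rotate left by 4
First 4 characters: "ocde"
Remaining characters: "lm"
Concatenate remaining + first: "lm" + "ocde" = "lmocde"

lmocde


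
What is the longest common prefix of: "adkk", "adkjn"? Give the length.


Words: adkk, adkjn
  Position 0: all 'a' => match
  Position 1: all 'd' => match
  Position 2: all 'k' => match
  Position 3: ('k', 'j') => mismatch, stop
LCP = "adk" (length 3)

3


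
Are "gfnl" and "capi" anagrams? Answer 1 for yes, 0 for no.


Strings: "gfnl", "capi"
Sorted first:  fgln
Sorted second: acip
Differ at position 0: 'f' vs 'a' => not anagrams

0


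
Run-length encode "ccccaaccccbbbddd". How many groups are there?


Input: ccccaaccccbbbddd
Scanning for consecutive runs:
  Group 1: 'c' x 4 (positions 0-3)
  Group 2: 'a' x 2 (positions 4-5)
  Group 3: 'c' x 4 (positions 6-9)
  Group 4: 'b' x 3 (positions 10-12)
  Group 5: 'd' x 3 (positions 13-15)
Total groups: 5

5


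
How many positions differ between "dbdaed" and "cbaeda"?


Comparing "dbdaed" and "cbaeda" position by position:
  Position 0: 'd' vs 'c' => DIFFER
  Position 1: 'b' vs 'b' => same
  Position 2: 'd' vs 'a' => DIFFER
  Position 3: 'a' vs 'e' => DIFFER
  Position 4: 'e' vs 'd' => DIFFER
  Position 5: 'd' vs 'a' => DIFFER
Positions that differ: 5

5


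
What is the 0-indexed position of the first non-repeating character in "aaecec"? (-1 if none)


Input: aaecec
Character frequencies:
  'a': 2
  'c': 2
  'e': 2
Scanning left to right for freq == 1:
  Position 0 ('a'): freq=2, skip
  Position 1 ('a'): freq=2, skip
  Position 2 ('e'): freq=2, skip
  Position 3 ('c'): freq=2, skip
  Position 4 ('e'): freq=2, skip
  Position 5 ('c'): freq=2, skip
  No unique character found => answer = -1

-1


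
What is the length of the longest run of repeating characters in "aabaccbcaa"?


Input: "aabaccbcaa"
Scanning for longest run:
  Position 1 ('a'): continues run of 'a', length=2
  Position 2 ('b'): new char, reset run to 1
  Position 3 ('a'): new char, reset run to 1
  Position 4 ('c'): new char, reset run to 1
  Position 5 ('c'): continues run of 'c', length=2
  Position 6 ('b'): new char, reset run to 1
  Position 7 ('c'): new char, reset run to 1
  Position 8 ('a'): new char, reset run to 1
  Position 9 ('a'): continues run of 'a', length=2
Longest run: 'a' with length 2

2


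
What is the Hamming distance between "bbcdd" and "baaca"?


Comparing "bbcdd" and "baaca" position by position:
  Position 0: 'b' vs 'b' => same
  Position 1: 'b' vs 'a' => differ
  Position 2: 'c' vs 'a' => differ
  Position 3: 'd' vs 'c' => differ
  Position 4: 'd' vs 'a' => differ
Total differences (Hamming distance): 4

4


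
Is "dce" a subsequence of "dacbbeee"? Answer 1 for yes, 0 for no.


Check if "dce" is a subsequence of "dacbbeee"
Greedy scan:
  Position 0 ('d'): matches sub[0] = 'd'
  Position 1 ('a'): no match needed
  Position 2 ('c'): matches sub[1] = 'c'
  Position 3 ('b'): no match needed
  Position 4 ('b'): no match needed
  Position 5 ('e'): matches sub[2] = 'e'
  Position 6 ('e'): no match needed
  Position 7 ('e'): no match needed
All 3 characters matched => is a subsequence

1


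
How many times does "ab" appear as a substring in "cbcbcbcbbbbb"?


Searching for "ab" in "cbcbcbcbbbbb"
Scanning each position:
  Position 0: "cb" => no
  Position 1: "bc" => no
  Position 2: "cb" => no
  Position 3: "bc" => no
  Position 4: "cb" => no
  Position 5: "bc" => no
  Position 6: "cb" => no
  Position 7: "bb" => no
  Position 8: "bb" => no
  Position 9: "bb" => no
  Position 10: "bb" => no
Total occurrences: 0

0


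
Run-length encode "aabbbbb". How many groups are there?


Input: aabbbbb
Scanning for consecutive runs:
  Group 1: 'a' x 2 (positions 0-1)
  Group 2: 'b' x 5 (positions 2-6)
Total groups: 2

2


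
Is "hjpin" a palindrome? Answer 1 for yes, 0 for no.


Input: hjpin
Reversed: nipjh
  Compare pos 0 ('h') with pos 4 ('n'): MISMATCH
  Compare pos 1 ('j') with pos 3 ('i'): MISMATCH
Result: not a palindrome

0


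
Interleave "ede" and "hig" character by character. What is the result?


Interleaving "ede" and "hig":
  Position 0: 'e' from first, 'h' from second => "eh"
  Position 1: 'd' from first, 'i' from second => "di"
  Position 2: 'e' from first, 'g' from second => "eg"
Result: ehdieg

ehdieg


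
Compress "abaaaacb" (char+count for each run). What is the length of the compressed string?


Input: abaaaacb
Runs:
  'a' x 1 => "a1"
  'b' x 1 => "b1"
  'a' x 4 => "a4"
  'c' x 1 => "c1"
  'b' x 1 => "b1"
Compressed: "a1b1a4c1b1"
Compressed length: 10

10


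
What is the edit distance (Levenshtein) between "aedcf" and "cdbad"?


Computing edit distance: "aedcf" -> "cdbad"
DP table:
           c    d    b    a    d
      0    1    2    3    4    5
  a   1    1    2    3    3    4
  e   2    2    2    3    4    4
  d   3    3    2    3    4    4
  c   4    3    3    3    4    5
  f   5    4    4    4    4    5
Edit distance = dp[5][5] = 5

5


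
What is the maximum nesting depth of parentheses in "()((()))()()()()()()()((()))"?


Input: "()((()))()()()()()()()((()))"
Tracking depth:
  Position 0 '(': depth becomes 1
  Position 1 ')': depth becomes 0
  Position 2 '(': depth becomes 1
  Position 3 '(': depth becomes 2
  Position 4 '(': depth becomes 3
  Position 5 ')': depth becomes 2
  Position 6 ')': depth becomes 1
  Position 7 ')': depth becomes 0
  Position 8 '(': depth becomes 1
  Position 9 ')': depth becomes 0
  Position 10 '(': depth becomes 1
  Position 11 ')': depth becomes 0
  Position 12 '(': depth becomes 1
  Position 13 ')': depth becomes 0
  Position 14 '(': depth becomes 1
  Position 15 ')': depth becomes 0
  Position 16 '(': depth becomes 1
  Position 17 ')': depth becomes 0
  Position 18 '(': depth becomes 1
  Position 19 ')': depth becomes 0
  Position 20 '(': depth becomes 1
  Position 21 ')': depth becomes 0
  Position 22 '(': depth becomes 1
  Position 23 '(': depth becomes 2
  Position 24 '(': depth becomes 3
  Position 25 ')': depth becomes 2
  Position 26 ')': depth becomes 1
  Position 27 ')': depth becomes 0
Maximum depth reached: 3

3


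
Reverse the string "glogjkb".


Input: glogjkb
Reading characters right to left:
  Position 6: 'b'
  Position 5: 'k'
  Position 4: 'j'
  Position 3: 'g'
  Position 2: 'o'
  Position 1: 'l'
  Position 0: 'g'
Reversed: bkjgolg

bkjgolg


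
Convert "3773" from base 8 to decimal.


Input: "3773" in base 8
Positional expansion:
  Digit '3' (value 3) x 8^3 = 1536
  Digit '7' (value 7) x 8^2 = 448
  Digit '7' (value 7) x 8^1 = 56
  Digit '3' (value 3) x 8^0 = 3
Sum = 2043

2043


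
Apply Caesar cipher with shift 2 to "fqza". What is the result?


Caesar cipher: shift "fqza" by 2
  'f' (pos 5) + 2 = pos 7 = 'h'
  'q' (pos 16) + 2 = pos 18 = 's'
  'z' (pos 25) + 2 = pos 1 = 'b'
  'a' (pos 0) + 2 = pos 2 = 'c'
Result: hsbc

hsbc


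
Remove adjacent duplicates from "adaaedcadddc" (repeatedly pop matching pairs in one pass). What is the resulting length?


Input: adaaedcadddc
Stack-based adjacent duplicate removal:
  Read 'a': push. Stack: a
  Read 'd': push. Stack: ad
  Read 'a': push. Stack: ada
  Read 'a': matches stack top 'a' => pop. Stack: ad
  Read 'e': push. Stack: ade
  Read 'd': push. Stack: aded
  Read 'c': push. Stack: adedc
  Read 'a': push. Stack: adedca
  Read 'd': push. Stack: adedcad
  Read 'd': matches stack top 'd' => pop. Stack: adedca
  Read 'd': push. Stack: adedcad
  Read 'c': push. Stack: adedcadc
Final stack: "adedcadc" (length 8)

8


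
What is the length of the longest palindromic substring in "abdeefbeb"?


Input: "abdeefbeb"
Checking substrings for palindromes:
  [6:9] "beb" (len 3) => palindrome
  [3:5] "ee" (len 2) => palindrome
Longest palindromic substring: "beb" with length 3

3


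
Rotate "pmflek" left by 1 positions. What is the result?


Input: "pmflek", rotate left by 1
First 1 characters: "p"
Remaining characters: "mflek"
Concatenate remaining + first: "mflek" + "p" = "mflekp"

mflekp


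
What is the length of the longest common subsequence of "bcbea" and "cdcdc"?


LCS of "bcbea" and "cdcdc"
DP table:
           c    d    c    d    c
      0    0    0    0    0    0
  b   0    0    0    0    0    0
  c   0    1    1    1    1    1
  b   0    1    1    1    1    1
  e   0    1    1    1    1    1
  a   0    1    1    1    1    1
LCS length = dp[5][5] = 1

1


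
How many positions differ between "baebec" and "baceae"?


Comparing "baebec" and "baceae" position by position:
  Position 0: 'b' vs 'b' => same
  Position 1: 'a' vs 'a' => same
  Position 2: 'e' vs 'c' => DIFFER
  Position 3: 'b' vs 'e' => DIFFER
  Position 4: 'e' vs 'a' => DIFFER
  Position 5: 'c' vs 'e' => DIFFER
Positions that differ: 4

4


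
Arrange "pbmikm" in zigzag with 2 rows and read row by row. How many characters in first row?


Zigzag "pbmikm" into 2 rows:
Placing characters:
  'p' => row 0
  'b' => row 1
  'm' => row 0
  'i' => row 1
  'k' => row 0
  'm' => row 1
Rows:
  Row 0: "pmk"
  Row 1: "bim"
First row length: 3

3


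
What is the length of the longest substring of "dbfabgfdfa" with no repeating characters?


Input: "dbfabgfdfa"
Sliding window (track last position of each char):
  Position 0 ('d'): window [0,0] length 1 -- new best
  Position 1 ('b'): window [0,1] length 2 -- new best
  Position 2 ('f'): window [0,2] length 3 -- new best
  Position 3 ('a'): window [0,3] length 4 -- new best
  Position 4 ('b'): repeat (last at 1), move window start to 2
  Position 4 ('b'): window [2,4] length 3
  Position 5 ('g'): window [2,5] length 4
  Position 6 ('f'): repeat (last at 2), move window start to 3
  Position 6 ('f'): window [3,6] length 4
  Position 7 ('d'): window [3,7] length 5 -- new best
  Position 8 ('f'): repeat (last at 6), move window start to 7
  Position 8 ('f'): window [7,8] length 2
  Position 9 ('a'): window [7,9] length 3
Longest substring with no repeats: "abgfd" with length 5

5


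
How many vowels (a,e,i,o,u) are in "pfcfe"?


Input: pfcfe
Checking each character:
  'p' at position 0: consonant
  'f' at position 1: consonant
  'c' at position 2: consonant
  'f' at position 3: consonant
  'e' at position 4: vowel (running total: 1)
Total vowels: 1

1


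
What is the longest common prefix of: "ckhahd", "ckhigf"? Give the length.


Words: ckhahd, ckhigf
  Position 0: all 'c' => match
  Position 1: all 'k' => match
  Position 2: all 'h' => match
  Position 3: ('a', 'i') => mismatch, stop
LCP = "ckh" (length 3)

3


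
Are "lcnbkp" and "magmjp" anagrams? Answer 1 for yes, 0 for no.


Strings: "lcnbkp", "magmjp"
Sorted first:  bcklnp
Sorted second: agjmmp
Differ at position 0: 'b' vs 'a' => not anagrams

0


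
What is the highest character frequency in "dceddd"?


Input: dceddd
Character counts:
  'c': 1
  'd': 4
  'e': 1
Maximum frequency: 4

4


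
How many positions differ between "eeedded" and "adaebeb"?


Comparing "eeedded" and "adaebeb" position by position:
  Position 0: 'e' vs 'a' => DIFFER
  Position 1: 'e' vs 'd' => DIFFER
  Position 2: 'e' vs 'a' => DIFFER
  Position 3: 'd' vs 'e' => DIFFER
  Position 4: 'd' vs 'b' => DIFFER
  Position 5: 'e' vs 'e' => same
  Position 6: 'd' vs 'b' => DIFFER
Positions that differ: 6

6


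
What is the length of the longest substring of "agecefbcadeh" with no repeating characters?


Input: "agecefbcadeh"
Sliding window (track last position of each char):
  Position 0 ('a'): window [0,0] length 1 -- new best
  Position 1 ('g'): window [0,1] length 2 -- new best
  Position 2 ('e'): window [0,2] length 3 -- new best
  Position 3 ('c'): window [0,3] length 4 -- new best
  Position 4 ('e'): repeat (last at 2), move window start to 3
  Position 4 ('e'): window [3,4] length 2
  Position 5 ('f'): window [3,5] length 3
  Position 6 ('b'): window [3,6] length 4
  Position 7 ('c'): repeat (last at 3), move window start to 4
  Position 7 ('c'): window [4,7] length 4
  Position 8 ('a'): window [4,8] length 5 -- new best
  Position 9 ('d'): window [4,9] length 6 -- new best
  Position 10 ('e'): repeat (last at 4), move window start to 5
  Position 10 ('e'): window [5,10] length 6
  Position 11 ('h'): window [5,11] length 7 -- new best
Longest substring with no repeats: "fbcadeh" with length 7

7


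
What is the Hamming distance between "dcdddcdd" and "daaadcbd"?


Comparing "dcdddcdd" and "daaadcbd" position by position:
  Position 0: 'd' vs 'd' => same
  Position 1: 'c' vs 'a' => differ
  Position 2: 'd' vs 'a' => differ
  Position 3: 'd' vs 'a' => differ
  Position 4: 'd' vs 'd' => same
  Position 5: 'c' vs 'c' => same
  Position 6: 'd' vs 'b' => differ
  Position 7: 'd' vs 'd' => same
Total differences (Hamming distance): 4

4


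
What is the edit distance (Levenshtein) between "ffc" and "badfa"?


Computing edit distance: "ffc" -> "badfa"
DP table:
           b    a    d    f    a
      0    1    2    3    4    5
  f   1    1    2    3    3    4
  f   2    2    2    3    3    4
  c   3    3    3    3    4    4
Edit distance = dp[3][5] = 4

4


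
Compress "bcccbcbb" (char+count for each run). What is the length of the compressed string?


Input: bcccbcbb
Runs:
  'b' x 1 => "b1"
  'c' x 3 => "c3"
  'b' x 1 => "b1"
  'c' x 1 => "c1"
  'b' x 2 => "b2"
Compressed: "b1c3b1c1b2"
Compressed length: 10

10


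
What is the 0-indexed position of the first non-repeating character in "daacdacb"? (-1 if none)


Input: daacdacb
Character frequencies:
  'a': 3
  'b': 1
  'c': 2
  'd': 2
Scanning left to right for freq == 1:
  Position 0 ('d'): freq=2, skip
  Position 1 ('a'): freq=3, skip
  Position 2 ('a'): freq=3, skip
  Position 3 ('c'): freq=2, skip
  Position 4 ('d'): freq=2, skip
  Position 5 ('a'): freq=3, skip
  Position 6 ('c'): freq=2, skip
  Position 7 ('b'): unique! => answer = 7

7


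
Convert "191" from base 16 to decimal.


Input: "191" in base 16
Positional expansion:
  Digit '1' (value 1) x 16^2 = 256
  Digit '9' (value 9) x 16^1 = 144
  Digit '1' (value 1) x 16^0 = 1
Sum = 401

401


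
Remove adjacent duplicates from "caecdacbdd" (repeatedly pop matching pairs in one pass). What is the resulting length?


Input: caecdacbdd
Stack-based adjacent duplicate removal:
  Read 'c': push. Stack: c
  Read 'a': push. Stack: ca
  Read 'e': push. Stack: cae
  Read 'c': push. Stack: caec
  Read 'd': push. Stack: caecd
  Read 'a': push. Stack: caecda
  Read 'c': push. Stack: caecdac
  Read 'b': push. Stack: caecdacb
  Read 'd': push. Stack: caecdacbd
  Read 'd': matches stack top 'd' => pop. Stack: caecdacb
Final stack: "caecdacb" (length 8)

8


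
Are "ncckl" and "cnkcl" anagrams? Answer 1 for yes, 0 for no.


Strings: "ncckl", "cnkcl"
Sorted first:  cckln
Sorted second: cckln
Sorted forms match => anagrams

1


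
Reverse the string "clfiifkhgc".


Input: clfiifkhgc
Reading characters right to left:
  Position 9: 'c'
  Position 8: 'g'
  Position 7: 'h'
  Position 6: 'k'
  Position 5: 'f'
  Position 4: 'i'
  Position 3: 'i'
  Position 2: 'f'
  Position 1: 'l'
  Position 0: 'c'
Reversed: cghkfiiflc

cghkfiiflc


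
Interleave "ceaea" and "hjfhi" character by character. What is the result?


Interleaving "ceaea" and "hjfhi":
  Position 0: 'c' from first, 'h' from second => "ch"
  Position 1: 'e' from first, 'j' from second => "ej"
  Position 2: 'a' from first, 'f' from second => "af"
  Position 3: 'e' from first, 'h' from second => "eh"
  Position 4: 'a' from first, 'i' from second => "ai"
Result: chejafehai

chejafehai


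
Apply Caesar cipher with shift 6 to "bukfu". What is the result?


Caesar cipher: shift "bukfu" by 6
  'b' (pos 1) + 6 = pos 7 = 'h'
  'u' (pos 20) + 6 = pos 0 = 'a'
  'k' (pos 10) + 6 = pos 16 = 'q'
  'f' (pos 5) + 6 = pos 11 = 'l'
  'u' (pos 20) + 6 = pos 0 = 'a'
Result: haqla

haqla


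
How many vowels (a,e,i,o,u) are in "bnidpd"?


Input: bnidpd
Checking each character:
  'b' at position 0: consonant
  'n' at position 1: consonant
  'i' at position 2: vowel (running total: 1)
  'd' at position 3: consonant
  'p' at position 4: consonant
  'd' at position 5: consonant
Total vowels: 1

1


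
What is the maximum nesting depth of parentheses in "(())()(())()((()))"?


Input: "(())()(())()((()))"
Tracking depth:
  Position 0 '(': depth becomes 1
  Position 1 '(': depth becomes 2
  Position 2 ')': depth becomes 1
  Position 3 ')': depth becomes 0
  Position 4 '(': depth becomes 1
  Position 5 ')': depth becomes 0
  Position 6 '(': depth becomes 1
  Position 7 '(': depth becomes 2
  Position 8 ')': depth becomes 1
  Position 9 ')': depth becomes 0
  Position 10 '(': depth becomes 1
  Position 11 ')': depth becomes 0
  Position 12 '(': depth becomes 1
  Position 13 '(': depth becomes 2
  Position 14 '(': depth becomes 3
  Position 15 ')': depth becomes 2
  Position 16 ')': depth becomes 1
  Position 17 ')': depth becomes 0
Maximum depth reached: 3

3


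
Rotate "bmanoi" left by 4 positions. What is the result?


Input: "bmanoi", rotate left by 4
First 4 characters: "bman"
Remaining characters: "oi"
Concatenate remaining + first: "oi" + "bman" = "oibman"

oibman


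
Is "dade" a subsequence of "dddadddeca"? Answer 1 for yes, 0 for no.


Check if "dade" is a subsequence of "dddadddeca"
Greedy scan:
  Position 0 ('d'): matches sub[0] = 'd'
  Position 1 ('d'): no match needed
  Position 2 ('d'): no match needed
  Position 3 ('a'): matches sub[1] = 'a'
  Position 4 ('d'): matches sub[2] = 'd'
  Position 5 ('d'): no match needed
  Position 6 ('d'): no match needed
  Position 7 ('e'): matches sub[3] = 'e'
  Position 8 ('c'): no match needed
  Position 9 ('a'): no match needed
All 4 characters matched => is a subsequence

1


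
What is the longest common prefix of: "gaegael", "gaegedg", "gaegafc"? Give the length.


Words: gaegael, gaegedg, gaegafc
  Position 0: all 'g' => match
  Position 1: all 'a' => match
  Position 2: all 'e' => match
  Position 3: all 'g' => match
  Position 4: ('a', 'e', 'a') => mismatch, stop
LCP = "gaeg" (length 4)

4


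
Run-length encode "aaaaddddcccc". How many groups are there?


Input: aaaaddddcccc
Scanning for consecutive runs:
  Group 1: 'a' x 4 (positions 0-3)
  Group 2: 'd' x 4 (positions 4-7)
  Group 3: 'c' x 4 (positions 8-11)
Total groups: 3

3


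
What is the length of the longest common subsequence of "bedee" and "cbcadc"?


LCS of "bedee" and "cbcadc"
DP table:
           c    b    c    a    d    c
      0    0    0    0    0    0    0
  b   0    0    1    1    1    1    1
  e   0    0    1    1    1    1    1
  d   0    0    1    1    1    2    2
  e   0    0    1    1    1    2    2
  e   0    0    1    1    1    2    2
LCS length = dp[5][6] = 2

2


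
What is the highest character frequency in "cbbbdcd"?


Input: cbbbdcd
Character counts:
  'b': 3
  'c': 2
  'd': 2
Maximum frequency: 3

3


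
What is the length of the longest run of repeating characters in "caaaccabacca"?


Input: "caaaccabacca"
Scanning for longest run:
  Position 1 ('a'): new char, reset run to 1
  Position 2 ('a'): continues run of 'a', length=2
  Position 3 ('a'): continues run of 'a', length=3
  Position 4 ('c'): new char, reset run to 1
  Position 5 ('c'): continues run of 'c', length=2
  Position 6 ('a'): new char, reset run to 1
  Position 7 ('b'): new char, reset run to 1
  Position 8 ('a'): new char, reset run to 1
  Position 9 ('c'): new char, reset run to 1
  Position 10 ('c'): continues run of 'c', length=2
  Position 11 ('a'): new char, reset run to 1
Longest run: 'a' with length 3

3


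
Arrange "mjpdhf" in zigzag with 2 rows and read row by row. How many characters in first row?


Zigzag "mjpdhf" into 2 rows:
Placing characters:
  'm' => row 0
  'j' => row 1
  'p' => row 0
  'd' => row 1
  'h' => row 0
  'f' => row 1
Rows:
  Row 0: "mph"
  Row 1: "jdf"
First row length: 3

3


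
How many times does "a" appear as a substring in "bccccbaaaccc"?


Searching for "a" in "bccccbaaaccc"
Scanning each position:
  Position 0: "b" => no
  Position 1: "c" => no
  Position 2: "c" => no
  Position 3: "c" => no
  Position 4: "c" => no
  Position 5: "b" => no
  Position 6: "a" => MATCH
  Position 7: "a" => MATCH
  Position 8: "a" => MATCH
  Position 9: "c" => no
  Position 10: "c" => no
  Position 11: "c" => no
Total occurrences: 3

3


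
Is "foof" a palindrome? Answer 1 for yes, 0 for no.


Input: foof
Reversed: foof
  Compare pos 0 ('f') with pos 3 ('f'): match
  Compare pos 1 ('o') with pos 2 ('o'): match
Result: palindrome

1


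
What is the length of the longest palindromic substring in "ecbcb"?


Input: "ecbcb"
Checking substrings for palindromes:
  [1:4] "cbc" (len 3) => palindrome
  [2:5] "bcb" (len 3) => palindrome
Longest palindromic substring: "cbc" with length 3

3


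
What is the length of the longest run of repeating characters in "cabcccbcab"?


Input: "cabcccbcab"
Scanning for longest run:
  Position 1 ('a'): new char, reset run to 1
  Position 2 ('b'): new char, reset run to 1
  Position 3 ('c'): new char, reset run to 1
  Position 4 ('c'): continues run of 'c', length=2
  Position 5 ('c'): continues run of 'c', length=3
  Position 6 ('b'): new char, reset run to 1
  Position 7 ('c'): new char, reset run to 1
  Position 8 ('a'): new char, reset run to 1
  Position 9 ('b'): new char, reset run to 1
Longest run: 'c' with length 3

3


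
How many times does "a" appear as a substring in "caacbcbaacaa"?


Searching for "a" in "caacbcbaacaa"
Scanning each position:
  Position 0: "c" => no
  Position 1: "a" => MATCH
  Position 2: "a" => MATCH
  Position 3: "c" => no
  Position 4: "b" => no
  Position 5: "c" => no
  Position 6: "b" => no
  Position 7: "a" => MATCH
  Position 8: "a" => MATCH
  Position 9: "c" => no
  Position 10: "a" => MATCH
  Position 11: "a" => MATCH
Total occurrences: 6

6


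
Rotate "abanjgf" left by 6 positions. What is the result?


Input: "abanjgf", rotate left by 6
First 6 characters: "abanjg"
Remaining characters: "f"
Concatenate remaining + first: "f" + "abanjg" = "fabanjg"

fabanjg


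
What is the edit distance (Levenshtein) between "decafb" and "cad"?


Computing edit distance: "decafb" -> "cad"
DP table:
           c    a    d
      0    1    2    3
  d   1    1    2    2
  e   2    2    2    3
  c   3    2    3    3
  a   4    3    2    3
  f   5    4    3    3
  b   6    5    4    4
Edit distance = dp[6][3] = 4

4


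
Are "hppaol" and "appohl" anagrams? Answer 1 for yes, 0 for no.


Strings: "hppaol", "appohl"
Sorted first:  ahlopp
Sorted second: ahlopp
Sorted forms match => anagrams

1


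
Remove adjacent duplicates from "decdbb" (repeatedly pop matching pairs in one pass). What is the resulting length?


Input: decdbb
Stack-based adjacent duplicate removal:
  Read 'd': push. Stack: d
  Read 'e': push. Stack: de
  Read 'c': push. Stack: dec
  Read 'd': push. Stack: decd
  Read 'b': push. Stack: decdb
  Read 'b': matches stack top 'b' => pop. Stack: decd
Final stack: "decd" (length 4)

4


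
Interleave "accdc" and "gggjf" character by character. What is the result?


Interleaving "accdc" and "gggjf":
  Position 0: 'a' from first, 'g' from second => "ag"
  Position 1: 'c' from first, 'g' from second => "cg"
  Position 2: 'c' from first, 'g' from second => "cg"
  Position 3: 'd' from first, 'j' from second => "dj"
  Position 4: 'c' from first, 'f' from second => "cf"
Result: agcgcgdjcf

agcgcgdjcf


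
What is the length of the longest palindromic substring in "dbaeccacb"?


Input: "dbaeccacb"
Checking substrings for palindromes:
  [5:8] "cac" (len 3) => palindrome
  [4:6] "cc" (len 2) => palindrome
Longest palindromic substring: "cac" with length 3

3


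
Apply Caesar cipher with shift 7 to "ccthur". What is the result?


Caesar cipher: shift "ccthur" by 7
  'c' (pos 2) + 7 = pos 9 = 'j'
  'c' (pos 2) + 7 = pos 9 = 'j'
  't' (pos 19) + 7 = pos 0 = 'a'
  'h' (pos 7) + 7 = pos 14 = 'o'
  'u' (pos 20) + 7 = pos 1 = 'b'
  'r' (pos 17) + 7 = pos 24 = 'y'
Result: jjaoby

jjaoby


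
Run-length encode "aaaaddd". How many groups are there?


Input: aaaaddd
Scanning for consecutive runs:
  Group 1: 'a' x 4 (positions 0-3)
  Group 2: 'd' x 3 (positions 4-6)
Total groups: 2

2
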